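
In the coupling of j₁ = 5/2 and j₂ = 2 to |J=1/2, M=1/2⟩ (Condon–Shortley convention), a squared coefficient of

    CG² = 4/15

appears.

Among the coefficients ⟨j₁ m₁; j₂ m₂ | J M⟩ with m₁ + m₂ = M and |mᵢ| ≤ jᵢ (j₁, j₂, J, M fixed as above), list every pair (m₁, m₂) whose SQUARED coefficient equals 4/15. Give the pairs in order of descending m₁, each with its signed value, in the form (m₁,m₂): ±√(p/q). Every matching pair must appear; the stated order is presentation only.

(3/2,-1): −√(4/15)

Admissible pairs with m₁+m₂ = M = 1/2: (-3/2,2), (-1/2,1), (1/2,0), (3/2,-1), (5/2,-2)
  (m₁,m₂)=(5/2,-2): CG² = 1/3, CG = +√(1/3)
  (m₁,m₂)=(3/2,-1): CG² = 4/15, CG = −√(4/15)   ← matches the target
  (m₁,m₂)=(1/2,0): CG² = 1/5, CG = +√(1/5)
  (m₁,m₂)=(-1/2,1): CG² = 2/15, CG = −√(2/15)
  (m₁,m₂)=(-3/2,2): CG² = 1/15, CG = +√(1/15)
Pairs with CG² = 4/15: (3/2,-1): −√(4/15)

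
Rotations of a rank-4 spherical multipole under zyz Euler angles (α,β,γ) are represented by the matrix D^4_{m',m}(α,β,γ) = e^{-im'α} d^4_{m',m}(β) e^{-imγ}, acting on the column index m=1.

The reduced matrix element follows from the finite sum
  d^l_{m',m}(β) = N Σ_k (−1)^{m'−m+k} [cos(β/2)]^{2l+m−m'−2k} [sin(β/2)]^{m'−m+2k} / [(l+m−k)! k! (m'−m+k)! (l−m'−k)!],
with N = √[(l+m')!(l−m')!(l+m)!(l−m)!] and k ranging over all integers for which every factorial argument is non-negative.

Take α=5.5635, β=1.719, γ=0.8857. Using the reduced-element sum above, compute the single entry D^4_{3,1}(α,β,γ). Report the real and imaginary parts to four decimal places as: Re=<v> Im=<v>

Re=-0.1285 Im=-0.4193

D^4_{3,1}(5.5635,1.7190,0.8857) = e^{-i·3·5.5635}·d^4_{3,1}(1.7190)·e^{-i·1·0.8857}. Compute d first:
With c≡cos(β/2)=0.652816 and s≡sin(β/2)=0.757516, N=[5040·1·120·6]^{1/2}=1904.940944
Admissible k: 0..1 (factorial args all ≥0)
  k=0: (−1)^2·1904.9409/(240)·0.6528^6·0.7575^2 = +0.352533
  k=1: (−1)^3·1904.9409/(144)·0.6528^4·0.7575^4 = -0.791135
d^4_{3,1}(1.7190) = +0.352533 -0.791135 = -0.438602
D = (-0.554914+0.831908i)·(-0.438602)·(+0.632748-0.774358i) = -0.128543-0.419343i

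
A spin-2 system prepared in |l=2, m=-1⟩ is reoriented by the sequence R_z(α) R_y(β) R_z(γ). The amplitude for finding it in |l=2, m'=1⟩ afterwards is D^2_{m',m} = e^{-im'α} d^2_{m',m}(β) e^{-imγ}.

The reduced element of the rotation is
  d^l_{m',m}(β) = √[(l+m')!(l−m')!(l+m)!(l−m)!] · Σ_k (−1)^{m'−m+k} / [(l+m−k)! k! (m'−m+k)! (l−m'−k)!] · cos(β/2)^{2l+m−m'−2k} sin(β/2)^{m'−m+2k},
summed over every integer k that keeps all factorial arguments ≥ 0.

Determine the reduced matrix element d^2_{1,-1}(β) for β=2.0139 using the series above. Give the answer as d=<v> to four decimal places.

d=0.1018

d^2_{1,-1}(β=2.0139) via the finite sum:
Half-angle: c=0.534441, s=0.845206. N=√(6·1·1·6)=6.000000
The bounds max(0,m−m')=0 and min(l+m,l−m')=1 give 2 terms
  k=0: (−1)^2·6.0000/(2)·0.5344^2·0.8452^2 = +0.612133
  k=1: (−1)^3·6.0000/(6)·0.5344^0·0.8452^4 = -0.510328
d^2_{1,-1}(2.0139) = +0.612133 -0.510328 = +0.101805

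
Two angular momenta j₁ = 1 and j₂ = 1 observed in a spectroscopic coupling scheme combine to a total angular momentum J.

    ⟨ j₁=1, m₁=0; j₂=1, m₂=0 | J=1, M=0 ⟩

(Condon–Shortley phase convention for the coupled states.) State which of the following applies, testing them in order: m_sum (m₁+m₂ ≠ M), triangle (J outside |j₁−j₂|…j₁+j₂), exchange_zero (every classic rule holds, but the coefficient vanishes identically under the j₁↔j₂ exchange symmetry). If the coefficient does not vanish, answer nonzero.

m-sum: m₁+m₂ = 0+0 = 0, M = 0  ✓
triangle: |j₁−j₂| = 0 ≤ J = 1 ≤ j₁+j₂ = 2  ✓
exchange: j₁=j₂ and m₁=m₂, and (−1)^(j₁+j₂−J) = (−1)^1 = −1 forces ⟨j₁m₁;j₂m₂|JM⟩ = −⟨j₂m₂;j₁m₁|JM⟩ = −⟨j₁m₁;j₂m₂|JM⟩ ⇒ the coefficient vanishes identically
Racah sum check: Σ_k collapses to 0 ⇒ CG = 0

exchange_zero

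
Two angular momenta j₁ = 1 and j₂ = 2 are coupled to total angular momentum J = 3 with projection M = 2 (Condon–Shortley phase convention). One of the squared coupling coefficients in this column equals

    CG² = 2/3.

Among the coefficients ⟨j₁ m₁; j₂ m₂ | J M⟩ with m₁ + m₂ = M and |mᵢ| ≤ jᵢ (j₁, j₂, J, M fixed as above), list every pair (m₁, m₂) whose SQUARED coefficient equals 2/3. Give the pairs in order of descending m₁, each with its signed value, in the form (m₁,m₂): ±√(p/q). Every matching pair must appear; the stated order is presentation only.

(1,1): +√(2/3)

Admissible pairs with m₁+m₂ = M = 2: (0,2), (1,1)
  (m₁,m₂)=(1,1): CG² = 2/3, CG = +√(2/3)   ← matches the target
  (m₁,m₂)=(0,2): CG² = 1/3, CG = +√(1/3)
Pairs with CG² = 2/3: (1,1): +√(2/3)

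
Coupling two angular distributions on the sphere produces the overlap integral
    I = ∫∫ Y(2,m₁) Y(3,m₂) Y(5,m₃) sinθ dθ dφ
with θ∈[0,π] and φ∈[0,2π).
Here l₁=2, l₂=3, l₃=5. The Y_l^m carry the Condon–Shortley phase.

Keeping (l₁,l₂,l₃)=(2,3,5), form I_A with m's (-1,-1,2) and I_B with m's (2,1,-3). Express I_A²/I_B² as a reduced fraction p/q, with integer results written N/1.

Same 2,3,5: normalisation and zero-m 3j drop out of the ratio.
A: Δ: 0! 4! 6! / 11! → 1/2310; sum: t=0:+1/288 = 1/288; 3j²(2 3 5; -1 -1 2) = Δ·Π!·Σ² = 1/22  (sign -1)
B: Δ: 0! 4! 6! / 11! → 1/2310; sum: t=0:+1/1152 = 1/1152; 3j²(2 3 5; 2 1 -3) = Δ·Π!·Σ² = 1/33  (sign +1)
I_A²/I_B² = (1/22)/(1/33) = 3/2

3/2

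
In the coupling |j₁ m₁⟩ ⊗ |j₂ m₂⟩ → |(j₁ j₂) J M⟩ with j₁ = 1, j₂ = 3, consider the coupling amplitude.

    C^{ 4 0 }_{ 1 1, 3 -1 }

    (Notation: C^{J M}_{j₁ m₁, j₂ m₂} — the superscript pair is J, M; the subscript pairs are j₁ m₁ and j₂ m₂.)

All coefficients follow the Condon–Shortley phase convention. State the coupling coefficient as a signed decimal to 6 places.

+√(3/14) ≈ +0.462910

triangle: 0!×2!×6!/9! = 1440/362880
(j±m)!: 2!×0!×2!×4!×4!×4! = 55296
prefactor² = (2J+1)×Δ×N² = 13824/7
  k=0: +1/(0!×0!×0!×2!×2!×4!) = 1/96
Σ = 1/96  ⇒  CG² = 13824/7×(1/96)² = 3/14
CG = +√(3/14) = +0.462910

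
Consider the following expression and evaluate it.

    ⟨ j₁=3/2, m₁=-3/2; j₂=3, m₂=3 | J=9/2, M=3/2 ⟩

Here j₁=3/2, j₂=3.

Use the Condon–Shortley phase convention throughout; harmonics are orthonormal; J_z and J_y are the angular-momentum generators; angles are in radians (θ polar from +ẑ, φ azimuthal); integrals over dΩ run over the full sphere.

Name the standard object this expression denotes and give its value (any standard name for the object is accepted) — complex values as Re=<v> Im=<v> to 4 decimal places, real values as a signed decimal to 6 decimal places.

Clebsch–Gordan coefficient, +√(1/84) ≈ +0.109109

This is a Clebsch–Gordan (vector-coupling) coefficient.
j₁+j₂−J=0  J+j₁−j₂=3  J−j₁+j₂=6  j₁+j₂+J+1=10
(j₁±m₁, j₂±m₂, J±M) = (0,3,6,0,6,3)
P² = 1555200/7
sum k=0..0:
  [0] +1/4320 = 1/4320
S = 1/4320
C² = P²·S² = 1/84 ; C = +0.109109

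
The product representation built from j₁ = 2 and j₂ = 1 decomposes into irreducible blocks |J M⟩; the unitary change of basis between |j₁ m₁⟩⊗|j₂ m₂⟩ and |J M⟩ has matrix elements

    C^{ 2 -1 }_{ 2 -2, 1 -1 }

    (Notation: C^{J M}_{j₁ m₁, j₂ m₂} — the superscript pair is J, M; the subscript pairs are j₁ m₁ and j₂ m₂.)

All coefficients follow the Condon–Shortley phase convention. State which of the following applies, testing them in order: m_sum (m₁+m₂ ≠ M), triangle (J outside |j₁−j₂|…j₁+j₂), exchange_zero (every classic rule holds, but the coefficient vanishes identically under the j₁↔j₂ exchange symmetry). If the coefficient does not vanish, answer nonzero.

m_sum

m-sum: m₁+m₂ = -2+(-1) = -3, M = -1  ✗ ⇒ coefficient is 0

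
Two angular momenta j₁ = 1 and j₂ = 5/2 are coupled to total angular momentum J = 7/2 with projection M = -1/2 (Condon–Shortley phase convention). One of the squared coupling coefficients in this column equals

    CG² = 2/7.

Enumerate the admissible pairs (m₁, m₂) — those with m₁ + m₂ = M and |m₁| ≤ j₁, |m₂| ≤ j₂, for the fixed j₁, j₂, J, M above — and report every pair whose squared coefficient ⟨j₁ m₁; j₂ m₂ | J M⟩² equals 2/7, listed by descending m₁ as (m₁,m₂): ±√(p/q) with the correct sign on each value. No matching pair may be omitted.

Admissible pairs with m₁+m₂ = M = -1/2: (-1,1/2), (0,-1/2), (1,-3/2)
  (m₁,m₂)=(1,-3/2): CG² = 1/7, CG = +√(1/7)
  (m₁,m₂)=(0,-1/2): CG² = 4/7, CG = +√(4/7)
  (m₁,m₂)=(-1,1/2): CG² = 2/7, CG = +√(2/7)   ← matches the target
Pairs with CG² = 2/7: (-1,1/2): +√(2/7)

(-1,1/2): +√(2/7)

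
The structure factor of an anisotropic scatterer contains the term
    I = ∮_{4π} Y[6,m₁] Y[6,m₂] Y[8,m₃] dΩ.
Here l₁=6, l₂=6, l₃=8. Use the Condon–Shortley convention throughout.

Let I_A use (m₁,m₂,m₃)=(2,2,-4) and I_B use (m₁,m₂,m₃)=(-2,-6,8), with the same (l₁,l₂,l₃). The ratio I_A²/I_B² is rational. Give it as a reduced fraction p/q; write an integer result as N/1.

252/143

Same 6,6,8: normalisation and zero-m 3j drop out of the ratio.
A: Δ: 4! 8! 8! / 21! → 1/1309458150; sum: t=0:+1/557383680 t=1:−1/21772800 t=2:+1/8294400 t=3:−1/21772800 t=4:+1/557383680 = 1/30965760; 3j²(6 6 8; 2 2 -4) = Δ·Π!·Σ² = 36/4199  (sign +1)
B: Δ: 4! 8! 8! / 21! → 1/1309458150; sum: t=0:+1/39016857600 = 1/39016857600; 3j²(6 6 8; -2 -6 8) = Δ·Π!·Σ² = 11/2261  (sign +1)
I_A²/I_B² = (36/4199)/(11/2261) = 252/143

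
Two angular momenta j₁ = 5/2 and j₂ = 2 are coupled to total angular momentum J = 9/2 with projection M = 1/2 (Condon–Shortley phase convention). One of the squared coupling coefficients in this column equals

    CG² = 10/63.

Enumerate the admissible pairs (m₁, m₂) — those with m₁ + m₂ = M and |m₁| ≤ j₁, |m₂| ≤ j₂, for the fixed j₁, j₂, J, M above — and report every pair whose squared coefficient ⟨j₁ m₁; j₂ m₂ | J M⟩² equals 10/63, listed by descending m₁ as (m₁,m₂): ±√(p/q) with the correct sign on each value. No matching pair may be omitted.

(3/2,-1): +√(10/63)

Admissible pairs with m₁+m₂ = M = 1/2: (-3/2,2), (-1/2,1), (1/2,0), (3/2,-1), (5/2,-2)
  (m₁,m₂)=(5/2,-2): CG² = 1/126, CG = +√(1/126)
  (m₁,m₂)=(3/2,-1): CG² = 10/63, CG = +√(10/63)   ← matches the target
  (m₁,m₂)=(1/2,0): CG² = 10/21, CG = +√(10/21)
  (m₁,m₂)=(-1/2,1): CG² = 20/63, CG = +√(20/63)
  (m₁,m₂)=(-3/2,2): CG² = 5/126, CG = +√(5/126)
Pairs with CG² = 10/63: (3/2,-1): +√(10/63)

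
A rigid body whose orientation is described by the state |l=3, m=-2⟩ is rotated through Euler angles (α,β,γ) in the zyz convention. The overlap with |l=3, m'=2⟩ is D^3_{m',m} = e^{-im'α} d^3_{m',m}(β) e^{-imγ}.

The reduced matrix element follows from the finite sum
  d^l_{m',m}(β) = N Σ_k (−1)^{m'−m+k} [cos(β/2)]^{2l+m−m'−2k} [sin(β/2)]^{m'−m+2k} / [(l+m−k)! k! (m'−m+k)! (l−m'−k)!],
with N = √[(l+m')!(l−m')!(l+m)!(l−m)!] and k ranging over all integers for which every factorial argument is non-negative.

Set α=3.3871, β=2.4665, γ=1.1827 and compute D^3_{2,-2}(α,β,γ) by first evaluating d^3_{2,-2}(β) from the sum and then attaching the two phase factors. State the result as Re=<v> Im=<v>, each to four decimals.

Re=0.0810 Im=-0.2587

D^3_{2,-2}(3.3871,2.4665,1.1827) = e^{-i·2·3.3871}·d^3_{2,-2}(2.4665)·e^{-i·-2·1.1827}. Compute d first:
Half-angle: c=0.331173, s=0.943570. N=√(120·1·1·120)=120.000000
k: max(0,(-2)−(2))=0 … min(3+(-2),3−(2))=1
  k=0: (−1)^4·120.0000/(24)·0.3312^2·0.9436^4 = +0.434687
  k=1: (−1)^5·120.0000/(120)·0.3312^0·0.9436^6 = -0.705740
d^3_{2,-2}(2.4665) = +0.434687 -0.705740 = -0.271054
Phases: e^{-i·(2)·3.3871}=+0.881855-0.471521i, e^{-i·(-2)·1.1827}=-0.713586+0.700568i ⇒ D=+0.081031-0.258659i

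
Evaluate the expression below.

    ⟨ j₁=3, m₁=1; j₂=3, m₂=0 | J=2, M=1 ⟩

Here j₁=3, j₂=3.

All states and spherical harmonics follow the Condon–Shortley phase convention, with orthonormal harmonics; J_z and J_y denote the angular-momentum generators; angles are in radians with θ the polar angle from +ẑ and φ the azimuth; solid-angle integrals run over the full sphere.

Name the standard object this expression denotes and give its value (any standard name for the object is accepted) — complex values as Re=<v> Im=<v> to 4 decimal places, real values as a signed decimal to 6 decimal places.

This is a Clebsch–Gordan (vector-coupling) coefficient.
triangle: 4!×2!×2!/9! = 96/362880
(j±m)!: 4!×2!×3!×3!×3!×1! = 10368
prefactor² = (2J+1)×Δ×N² = 96/7
  k=1: −1/(1!×3!×1!×2!×1!×0!) = -1/12
  k=2: +1/(2!×2!×0!×1!×2!×1!) = 1/8
Σ = 1/24  ⇒  CG² = 96/7×(1/24)² = 1/42
CG = +√(1/42) = +0.154303

Clebsch–Gordan coefficient, +√(1/42) ≈ +0.154303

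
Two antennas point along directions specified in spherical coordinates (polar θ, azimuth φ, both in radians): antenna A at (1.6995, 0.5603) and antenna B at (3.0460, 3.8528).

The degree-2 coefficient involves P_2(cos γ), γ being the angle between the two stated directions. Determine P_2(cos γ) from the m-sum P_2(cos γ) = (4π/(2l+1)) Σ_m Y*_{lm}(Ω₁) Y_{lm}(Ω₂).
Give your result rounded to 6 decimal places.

-0.498248

Term-by-term m-sum for l=2 (normalisation 4π/5 = 2.513274):
  [-2]  conj(Y_{2,-2})(Ω₁) = 0.16532 + 0.34206j ; Y_{2,-2}(Ω₂) = 0.00052 - 0.00348j ; Δ = 0.00128 - 0.00040j
  [-1]  conj(Y_{2,-1})(Ω₁) = -0.08330 - 0.05226j ; Y_{2,-1}(Ω₂) = 0.05561 - 0.04791j ; Δ = -0.00714 + 0.00109j
  [+0]  conj(Y_{2,0})(Ω₁) = -0.29980 + 0.00000j ; Y_{2,0}(Ω₂) = 0.62216 + 0.00000j ; Δ = -0.18653 + 0.00000j
  [+1]  conj(Y_{2,1})(Ω₁) = 0.08330 - 0.05226j ; Y_{2,1}(Ω₂) = -0.05561 - 0.04791j ; Δ = -0.00714 - 0.00109j
  [+2]  conj(Y_{2,2})(Ω₁) = 0.16532 - 0.34206j ; Y_{2,2}(Ω₂) = 0.00052 + 0.00348j ; Δ = 0.00128 + 0.00040j
Σ over m = -0.19825 + 0.00000j; ×(4π/5) → -0.49825 + 0.00000j. Real part: -0.498248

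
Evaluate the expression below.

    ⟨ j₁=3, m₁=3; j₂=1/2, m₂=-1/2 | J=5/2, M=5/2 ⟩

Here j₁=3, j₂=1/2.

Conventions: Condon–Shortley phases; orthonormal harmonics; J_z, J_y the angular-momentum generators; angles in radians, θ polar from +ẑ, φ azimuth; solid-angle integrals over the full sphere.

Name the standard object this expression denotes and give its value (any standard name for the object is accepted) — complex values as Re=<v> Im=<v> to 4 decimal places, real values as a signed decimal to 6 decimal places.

This is a Clebsch–Gordan (vector-coupling) coefficient.
j₁+j₂−J=1  J+j₁−j₂=5  J−j₁+j₂=0  j₁+j₂+J+1=7
(j₁±m₁, j₂±m₂, J±M) = (6,0,0,1,5,0)
P² = 86400/7
sum k=0..0:
  [0] +1/120 = 1/120
S = 1/120
C² = P²·S² = 6/7 ; C = +0.925820

Clebsch–Gordan coefficient, +√(6/7) ≈ +0.925820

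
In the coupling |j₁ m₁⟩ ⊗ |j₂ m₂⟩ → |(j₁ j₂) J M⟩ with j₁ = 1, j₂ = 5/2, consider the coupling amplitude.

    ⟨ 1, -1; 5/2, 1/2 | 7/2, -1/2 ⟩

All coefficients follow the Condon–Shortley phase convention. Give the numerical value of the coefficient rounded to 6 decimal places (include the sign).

√[8·0!2!5!/8! · 0!2!3!2!3!4!] = √(1152/7)
  +(−1)^0/∏(0,0,2,3,0,2)! = 1/24  (running 1/24)
⟨..|..⟩ = √(1152/7)·(1/24) = +0.534522

+√(2/7) = +0.534522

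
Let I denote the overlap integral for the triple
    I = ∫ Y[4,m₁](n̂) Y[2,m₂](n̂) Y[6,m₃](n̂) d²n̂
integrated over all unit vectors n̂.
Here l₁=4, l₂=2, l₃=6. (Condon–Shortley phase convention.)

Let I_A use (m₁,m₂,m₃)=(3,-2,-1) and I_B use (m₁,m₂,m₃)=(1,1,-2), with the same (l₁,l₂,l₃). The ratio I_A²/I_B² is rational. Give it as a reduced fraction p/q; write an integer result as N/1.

5/224

l's match ⇒ only the (l;m) 3-j factors differ between A and B.
A: triangle coeff Δ(4,2,6) = 1/6435; Σ_t [0,0]: t=0:+1/120960 = 1/120960; (3j)²=1/1287 [(4 2 6; 3 -2 -1)], sign=-1
B: triangle coeff Δ(4,2,6) = 1/6435; Σ_t [0,0]: t=0:+1/4320 = 1/4320; (3j)²=224/6435 [(4 2 6; 1 1 -2)], sign=+1
I_A²/I_B² = (1/1287)/(224/6435) = 5/224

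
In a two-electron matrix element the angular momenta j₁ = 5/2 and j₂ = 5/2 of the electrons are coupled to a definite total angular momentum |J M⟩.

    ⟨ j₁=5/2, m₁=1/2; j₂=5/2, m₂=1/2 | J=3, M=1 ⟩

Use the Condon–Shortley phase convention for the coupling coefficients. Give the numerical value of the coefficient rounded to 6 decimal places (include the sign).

triangle: 2!*3!*3!/9! = 72/362880
(j±m)!: 3!*2!*3!*2!*4!*2! = 6912
prefactor² = (2J+1)*Δ*N² = 48/5
  k=0: +1/(0!*2!*2!*3!*1!*0!) = 1/24
  k=1: −1/(1!*1!*1!*2!*2!*1!) = -1/4
  k=2: +1/(2!*0!*0!*1!*3!*2!) = 1/24
Σ = -1/6  ⇒  CG² = 48/5*(-1/6)² = 4/15
CG = −√(4/15) = -0.516398

−√(4/15) = -0.516398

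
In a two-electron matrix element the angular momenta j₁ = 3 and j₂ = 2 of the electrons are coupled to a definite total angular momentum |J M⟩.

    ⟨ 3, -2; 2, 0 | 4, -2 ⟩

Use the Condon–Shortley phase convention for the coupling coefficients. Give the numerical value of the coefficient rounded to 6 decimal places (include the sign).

√[9·1!5!3!/10! · 1!5!2!2!2!6!] = √(8640/7)
  +(−1)^0/∏(0,1,5,2,0,1)! = 1/240  (running 1/240)
  +(−1)^1/∏(1,0,4,1,1,2)! = -1/48  (running -1/60)
⟨..|..⟩ = √(8640/7)·(-1/60) = -0.585540

-0.585540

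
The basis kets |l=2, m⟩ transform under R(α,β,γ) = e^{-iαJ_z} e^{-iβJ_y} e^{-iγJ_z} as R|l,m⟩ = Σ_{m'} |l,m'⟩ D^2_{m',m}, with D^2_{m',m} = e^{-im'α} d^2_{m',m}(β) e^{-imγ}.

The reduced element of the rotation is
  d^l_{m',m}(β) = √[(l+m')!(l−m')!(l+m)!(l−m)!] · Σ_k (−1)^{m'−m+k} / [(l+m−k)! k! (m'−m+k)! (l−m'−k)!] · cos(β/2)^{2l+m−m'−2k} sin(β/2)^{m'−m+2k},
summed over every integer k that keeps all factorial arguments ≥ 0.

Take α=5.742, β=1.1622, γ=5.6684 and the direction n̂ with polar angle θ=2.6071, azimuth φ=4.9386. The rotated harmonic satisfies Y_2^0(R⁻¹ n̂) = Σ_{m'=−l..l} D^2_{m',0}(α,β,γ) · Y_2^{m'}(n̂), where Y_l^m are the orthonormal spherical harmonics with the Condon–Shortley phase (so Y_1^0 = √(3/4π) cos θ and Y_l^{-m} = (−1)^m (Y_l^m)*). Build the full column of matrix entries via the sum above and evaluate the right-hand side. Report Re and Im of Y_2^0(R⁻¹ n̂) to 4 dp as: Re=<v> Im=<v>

Need the full column D^2_{m',0} for m'=−2..2 at α=5.7420, β=1.1622, γ=5.6684.
cos(β/2)=0.835859, sin(β/2)=0.548944
d^2_{-2,0}: single k=2 term ⇒ +0.515701;  D = +0.241985-0.455401i
d^2_{-1,0}: k∈[1..2] ⇒ +0.785241 -0.338682 = +0.446559;  D = +0.382745-0.230046i
d^2_{0,0}: k∈[0..2] ⇒ +0.488127 -0.842136 +0.090805 = -0.263203;  D = -0.263203+0.000000i
d^2_{1,0}: k∈[0..1] ⇒ -0.785241 +0.338682 = -0.446559;  D = -0.382745-0.230046i
d^2_{2,0}: single k=0 term ⇒ +0.515701;  D = +0.241985+0.455401i
Y_2^{m'}(θ=2.6071,φ=4.9386) and Σ D·Y over m':
  (+0.2420-0.4554i)·(-0.0902+0.0438i)  (+0.3827-0.2300i)·(-0.0760-0.3300i)  (-0.2632+0.0000i)·(+0.3853+0.0000i)  (-0.3827-0.2300i)·(+0.0760-0.3300i)  (+0.2420+0.4554i)·(-0.0902-0.0438i)
Y_2^0(R⁻¹ n̂) = -0.315106+0.000000i

Re=-0.3151 Im=0.0000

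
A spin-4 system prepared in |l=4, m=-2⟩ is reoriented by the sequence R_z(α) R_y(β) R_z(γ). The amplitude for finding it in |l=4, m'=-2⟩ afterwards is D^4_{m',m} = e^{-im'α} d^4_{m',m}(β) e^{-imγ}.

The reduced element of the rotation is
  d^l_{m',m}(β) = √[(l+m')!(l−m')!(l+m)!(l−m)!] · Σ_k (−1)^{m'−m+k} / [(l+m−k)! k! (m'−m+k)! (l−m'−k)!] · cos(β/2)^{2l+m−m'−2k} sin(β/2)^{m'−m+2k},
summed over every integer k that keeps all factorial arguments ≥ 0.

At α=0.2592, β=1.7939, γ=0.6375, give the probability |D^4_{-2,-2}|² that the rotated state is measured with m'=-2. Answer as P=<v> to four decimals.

D^4_{-2,-2}(0.2592,1.7939,0.6375) = e^{-i·-2·0.2592}·d^4_{-2,-2}(1.7939)·e^{-i·-2·0.6375}. Compute d first:
Half-angle: c=0.623996, s=0.781427. N=√(2·720·2·720)=1440.000000
k: max(0,(-2)−(-2))=0 … min(4+(-2),4−(-2))=2
  k=0: (−1)^0·1440.0000/(1440)·0.6240^8·0.7814^0 = +0.022986
  k=1: (−1)^1·1440.0000/(120)·0.6240^6·0.7814^2 = -0.432564
  k=2: (−1)^2·1440.0000/(96)·0.6240^4·0.7814^4 = +0.847956
d^4_{-2,-2}(1.7939) = +0.022986 -0.432564 +0.847956 = +0.438378
|D^4_{-2,-2}|² = |d^4_{-2,-2}(β)|² = (+0.438378)² = 0.192175 (the z-rotation phases have unit modulus)

P=0.1922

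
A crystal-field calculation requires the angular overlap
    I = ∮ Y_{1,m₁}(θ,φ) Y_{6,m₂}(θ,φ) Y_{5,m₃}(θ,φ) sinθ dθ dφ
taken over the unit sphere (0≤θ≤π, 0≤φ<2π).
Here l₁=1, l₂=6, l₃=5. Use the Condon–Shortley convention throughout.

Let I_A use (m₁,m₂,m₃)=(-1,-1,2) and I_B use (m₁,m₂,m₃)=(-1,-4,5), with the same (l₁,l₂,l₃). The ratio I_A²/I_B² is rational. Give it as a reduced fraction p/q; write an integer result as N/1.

l's match ⇒ only the (l;m) 3-j factors differ between A and B.
A: triangle coeff Δ(1,6,5) = 1/858; Σ_t [2,2]: t=2:+1/60480 = 1/60480; (3j)²=5/429 [(1 6 5; -1 -1 2)], sign=-1
B: triangle coeff Δ(1,6,5) = 1/858; Σ_t [2,2]: t=2:+1/7257600 = 1/7257600; (3j)²=1/858 [(1 6 5; -1 -4 5)], sign=+1
I_A²/I_B² = (5/429)/(1/858) = 10/1

10/1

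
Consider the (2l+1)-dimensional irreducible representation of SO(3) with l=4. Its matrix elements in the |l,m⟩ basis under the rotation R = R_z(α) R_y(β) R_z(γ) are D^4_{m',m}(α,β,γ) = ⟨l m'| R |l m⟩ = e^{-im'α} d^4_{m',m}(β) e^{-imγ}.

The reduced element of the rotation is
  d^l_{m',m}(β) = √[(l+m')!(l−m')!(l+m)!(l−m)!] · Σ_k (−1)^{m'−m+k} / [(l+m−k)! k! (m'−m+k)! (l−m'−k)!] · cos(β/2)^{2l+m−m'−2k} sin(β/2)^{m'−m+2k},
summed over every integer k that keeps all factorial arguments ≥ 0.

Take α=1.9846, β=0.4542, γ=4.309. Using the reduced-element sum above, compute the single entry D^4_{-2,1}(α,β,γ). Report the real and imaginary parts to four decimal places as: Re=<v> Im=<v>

Re=0.1230 Im=-0.0435

First d^4_{-2,1}(β=0.4542), then the phase factors e^{-i(-2)α} and e^{-i(1)γ}:
c=cos(0.454200/2)=0.974323, s=sin(0.454200/2)=0.225153; N=√[2·720·120·6]=1018.233765
The bounds max(0,m−m')=3 and min(l+m,l−m')=5 give 3 terms
  k=3: (−1)^0·1018.2338/(72)·0.9743^5·0.2252^3 = +0.141731
  k=4: (−1)^1·1018.2338/(48)·0.9743^3·0.2252^5 = -0.011353
  k=5: (−1)^2·1018.2338/(240)·0.9743^1·0.2252^7 = +0.000121
d^4_{-2,1}(0.4542) = +0.141731 -0.011353 +0.000121 = +0.130499
D = (-0.676639-0.736315i)·(+0.130499)·(-0.392538+0.919736i) = +0.123037-0.043495i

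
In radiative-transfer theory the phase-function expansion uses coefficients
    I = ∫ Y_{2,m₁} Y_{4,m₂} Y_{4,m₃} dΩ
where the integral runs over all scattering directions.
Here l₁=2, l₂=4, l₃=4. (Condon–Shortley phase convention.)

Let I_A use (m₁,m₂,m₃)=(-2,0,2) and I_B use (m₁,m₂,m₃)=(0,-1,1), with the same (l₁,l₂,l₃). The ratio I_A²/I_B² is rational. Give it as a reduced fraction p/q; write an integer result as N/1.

540/289

Shared (l₁,l₂,l₃)=(2,4,4): N and (l;000)² cancel in I_A²/I_B².
A: Δ = 2!·2!·6!/11! = 1/13860; Racah Σ t=2..2: t=2:+1/192 = 1/192; ⇒ 3j(2 4 4; -2 0 2)² = 3/77, sgn +1
B: Δ = 2!·2!·6!/11! = 1/13860; Racah Σ t=0..2: t=0:+1/144 t=1:−1/48 t=2:+1/480 = -17/1440; ⇒ 3j(2 4 4; 0 -1 1)² = 289/13860, sgn +1
I_A²/I_B² = (3/77)/(289/13860) = 540/289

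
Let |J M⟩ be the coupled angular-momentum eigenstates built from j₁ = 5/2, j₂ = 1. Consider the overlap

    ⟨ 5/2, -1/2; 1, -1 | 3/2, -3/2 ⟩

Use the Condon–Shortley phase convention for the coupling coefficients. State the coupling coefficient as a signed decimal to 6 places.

j₁+j₂−J=2  J+j₁−j₂=3  J−j₁+j₂=0  j₁+j₂+J+1=6
(j₁±m₁, j₂±m₂, J±M) = (2,3,0,2,0,3)
P² = 48/5
sum k=0..0:
  [0] +1/12 = 1/12
S = 1/12
C² = P²·S² = 1/15 ; C = +0.258199

+0.258199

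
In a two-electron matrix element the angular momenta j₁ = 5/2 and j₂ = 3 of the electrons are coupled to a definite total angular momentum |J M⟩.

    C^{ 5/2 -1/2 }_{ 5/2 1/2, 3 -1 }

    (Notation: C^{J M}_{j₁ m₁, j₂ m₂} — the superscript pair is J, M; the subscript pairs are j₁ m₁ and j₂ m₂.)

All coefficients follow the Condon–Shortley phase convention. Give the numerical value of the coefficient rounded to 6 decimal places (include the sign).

-0.478091

j₁+j₂−J=3  J+j₁−j₂=2  J−j₁+j₂=3  j₁+j₂+J+1=9
(j₁±m₁, j₂±m₂, J±M) = (3,2,2,4,2,3)
P² = 288/35
sum k=0..2:
  [0] +1/24 = 1/24
  [1] −1/4 = -1/4
  [2] +1/24 = 1/24
S = -1/6
C² = P²·S² = 8/35 ; C = -0.478091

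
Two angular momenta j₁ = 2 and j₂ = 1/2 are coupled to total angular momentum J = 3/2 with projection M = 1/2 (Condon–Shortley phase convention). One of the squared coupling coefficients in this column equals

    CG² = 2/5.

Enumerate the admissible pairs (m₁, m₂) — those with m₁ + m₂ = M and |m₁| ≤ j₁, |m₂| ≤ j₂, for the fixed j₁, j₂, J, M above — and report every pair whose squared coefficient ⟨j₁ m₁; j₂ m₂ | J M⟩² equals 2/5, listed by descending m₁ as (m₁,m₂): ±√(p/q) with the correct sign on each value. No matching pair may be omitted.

(0,1/2): −√(2/5)

Admissible pairs with m₁+m₂ = M = 1/2: (0,1/2), (1,-1/2)
  (m₁,m₂)=(1,-1/2): CG² = 3/5, CG = +√(3/5)
  (m₁,m₂)=(0,1/2): CG² = 2/5, CG = −√(2/5)   ← matches the target
Pairs with CG² = 2/5: (0,1/2): −√(2/5)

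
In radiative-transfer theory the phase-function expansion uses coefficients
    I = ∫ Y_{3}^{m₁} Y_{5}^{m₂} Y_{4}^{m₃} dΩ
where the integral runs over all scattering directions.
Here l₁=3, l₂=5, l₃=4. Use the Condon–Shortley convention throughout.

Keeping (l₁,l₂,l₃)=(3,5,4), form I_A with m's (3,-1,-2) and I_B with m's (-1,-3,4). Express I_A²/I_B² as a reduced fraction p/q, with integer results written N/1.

1125/1568

Same 3,5,4: normalisation and zero-m 3j drop out of the ratio.
A: Δ: 4! 2! 6! / 13! → 1/180180; sum: t=0:+1/2304 = 1/2304; 3j²(3 5 4; 3 -1 -2) = Δ·Π!·Σ² = 75/4004  (sign +1)
B: Δ: 4! 2! 6! / 13! → 1/180180; sum: t=2:+1/5760 = 1/5760; 3j²(3 5 4; -1 -3 4) = Δ·Π!·Σ² = 56/2145  (sign +1)
I_A²/I_B² = (75/4004)/(56/2145) = 1125/1568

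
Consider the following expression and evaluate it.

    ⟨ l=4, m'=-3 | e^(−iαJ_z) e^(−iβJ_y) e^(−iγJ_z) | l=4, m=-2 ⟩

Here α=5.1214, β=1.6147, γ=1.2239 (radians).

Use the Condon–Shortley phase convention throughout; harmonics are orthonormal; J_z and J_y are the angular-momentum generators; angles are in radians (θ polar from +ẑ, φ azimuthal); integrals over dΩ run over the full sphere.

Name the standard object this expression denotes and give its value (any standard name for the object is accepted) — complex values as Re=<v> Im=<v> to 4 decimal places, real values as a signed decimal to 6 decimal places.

Wigner D-matrix element, Re=-0.2362 Im=0.4001

This is a Wigner D-matrix element — the rotation-matrix element ⟨l m'| R(α,β,γ) |l m⟩ in the angular-momentum basis.
First d^4_{-3,-2}(β=1.6147), then the phase factors e^{-i(-3)α} and e^{-i(-2)γ}:
c=cos(1.614700/2)=0.691415, s=sin(1.614700/2)=0.722457; N=√[1·5040·2·720]=2693.993318
k: max(0,(-2)−(-3))=1 … min(4+(-2),4−(-3))=2
  k=1: (−1)^0·2693.9933/(720)·0.6914^7·0.7225^1 = +0.204197
  k=2: (−1)^1·2693.9933/(240)·0.6914^5·0.7225^3 = -0.668832
d^4_{-3,-2}(1.6147) = +0.204197 -0.668832 = -0.464635
D = (-0.941493+0.337033i)·(-0.464635)·(-0.768826+0.639458i) = -0.236186+0.400127i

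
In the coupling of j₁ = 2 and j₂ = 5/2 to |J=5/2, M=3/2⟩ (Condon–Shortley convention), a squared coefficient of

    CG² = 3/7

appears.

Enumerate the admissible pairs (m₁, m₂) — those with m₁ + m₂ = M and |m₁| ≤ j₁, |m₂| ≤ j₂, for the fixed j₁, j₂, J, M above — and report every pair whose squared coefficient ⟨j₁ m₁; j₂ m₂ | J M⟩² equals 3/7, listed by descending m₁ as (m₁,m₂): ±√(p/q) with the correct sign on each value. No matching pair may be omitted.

Admissible pairs with m₁+m₂ = M = 3/2: (-1,5/2), (0,3/2), (1,1/2), (2,-1/2)
  (m₁,m₂)=(2,-1/2): CG² = 27/70, CG = +√(27/70)
  (m₁,m₂)=(1,1/2): CG² = 6/35, CG = −√(6/35)
  (m₁,m₂)=(0,3/2): CG² = 1/70, CG = −√(1/70)
  (m₁,m₂)=(-1,5/2): CG² = 3/7, CG = +√(3/7)   ← matches the target
Pairs with CG² = 3/7: (-1,5/2): +√(3/7)

(-1,5/2): +√(3/7)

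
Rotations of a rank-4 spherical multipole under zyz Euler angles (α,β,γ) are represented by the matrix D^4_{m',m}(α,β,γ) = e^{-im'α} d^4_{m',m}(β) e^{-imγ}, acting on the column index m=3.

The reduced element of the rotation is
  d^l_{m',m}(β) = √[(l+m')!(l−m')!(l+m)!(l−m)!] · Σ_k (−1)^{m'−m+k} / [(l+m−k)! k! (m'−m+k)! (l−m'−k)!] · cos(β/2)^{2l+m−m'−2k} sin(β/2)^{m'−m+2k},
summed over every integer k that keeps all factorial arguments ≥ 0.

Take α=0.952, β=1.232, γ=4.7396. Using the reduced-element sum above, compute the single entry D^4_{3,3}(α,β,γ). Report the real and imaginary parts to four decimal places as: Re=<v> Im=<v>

Re=0.1000 Im=-0.4837

Split into d^4_{3,3}(β=1.2320) × two z-phases.
Half-angle: c=0.816196, s=0.577775. N=√(5040·1·5040·1)=5040.000000
k: max(0,(3)−(3))=0 … min(4+(3),4−(3))=1
  k=0: (−1)^0·5040.0000/(5040)·0.8162^8·0.5778^0 = +0.196950
  k=1: (−1)^1·5040.0000/(720)·0.8162^6·0.5778^2 = -0.690848
d^4_{3,3}(1.2320) = +0.196950 -0.690848 = -0.493898
Attach z-rotation phases: D = e^{-i(3)(0.9520)}·(-0.493898)·e^{-i(3)(4.7396)} = +0.100038-0.483661i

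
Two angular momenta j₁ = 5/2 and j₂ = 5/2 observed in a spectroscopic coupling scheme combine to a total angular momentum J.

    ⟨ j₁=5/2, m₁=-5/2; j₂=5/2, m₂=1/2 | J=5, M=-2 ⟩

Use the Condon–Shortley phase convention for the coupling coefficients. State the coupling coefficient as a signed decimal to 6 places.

+√(1/12) ≈ +0.288675

triangle: 0!×5!×5!/11! = 14400/39916800
(j±m)!: 0!×5!×3!×2!×3!×7! = 43545600
prefactor² = (2J+1)×Δ×N² = 172800
  k=0: +1/(0!×0!×5!×3!×0!×2!) = 1/1440
Σ = 1/1440  ⇒  CG² = 172800×(1/1440)² = 1/12
CG = +√(1/12) = +0.288675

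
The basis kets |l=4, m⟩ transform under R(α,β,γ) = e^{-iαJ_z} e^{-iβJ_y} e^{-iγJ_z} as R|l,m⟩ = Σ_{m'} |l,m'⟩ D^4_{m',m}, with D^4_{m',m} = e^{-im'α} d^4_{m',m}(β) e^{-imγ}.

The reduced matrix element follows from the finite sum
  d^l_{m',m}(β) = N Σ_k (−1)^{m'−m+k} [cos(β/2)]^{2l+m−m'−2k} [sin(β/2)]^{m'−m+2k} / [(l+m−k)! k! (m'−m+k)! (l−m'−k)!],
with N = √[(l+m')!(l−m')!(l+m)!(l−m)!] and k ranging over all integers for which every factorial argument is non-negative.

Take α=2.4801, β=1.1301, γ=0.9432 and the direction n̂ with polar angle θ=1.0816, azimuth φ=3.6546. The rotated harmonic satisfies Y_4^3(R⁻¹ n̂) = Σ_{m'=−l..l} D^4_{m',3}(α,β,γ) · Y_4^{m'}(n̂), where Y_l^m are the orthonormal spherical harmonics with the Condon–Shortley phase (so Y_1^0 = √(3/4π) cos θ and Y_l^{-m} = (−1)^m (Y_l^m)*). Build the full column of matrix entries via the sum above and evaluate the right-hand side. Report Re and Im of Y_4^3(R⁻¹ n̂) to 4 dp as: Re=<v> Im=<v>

Need the full column D^4_{m',3} for m'=−4..4 at α=2.4801, β=1.1301, γ=0.9432.
cos(β/2)=0.844562, sin(β/2)=0.535458
d^4_{-4,3}: single k=7 term ⇒ +0.030148;  D = +0.020839+0.021786i
d^4_{-3,3}: k∈[6..7] ⇒ +0.117683 -0.006758 = +0.110925;  D = -0.011260-0.110352i
d^4_{-2,3}: k∈[5..6] ⇒ +0.297651 -0.039882 = +0.257769;  D = -0.136880+0.218423i
d^4_{-1,3}: k∈[4..5] ⇒ +0.553282 -0.133440 = +0.419842;  D = +0.394460-0.143766i
d^4_{0,3}: k∈[3..4] ⇒ +0.780544 -0.313751 = +0.466793;  D = -0.444258-0.143285i
d^4_{1,3}: k∈[2..3] ⇒ +0.825867 -0.553282 = +0.272584;  D = +0.153307+0.225387i
d^4_{2,3}: k∈[1..2] ⇒ +0.614058 -0.740489 = -0.126431;  D = -0.008109+0.126171i
d^4_{3,3}: k∈[0..1] ⇒ +0.258852 -0.728346 = -0.469494;  D = +0.311575-0.351206i
d^4_{4,3}: single k=0 term ⇒ -0.464184;  D = -0.456380+0.084760i
Y_4^{m'}(θ=1.0816,φ=3.6546) and Σ D·Y over m':
  (+0.0208+0.0218i)·(-0.1244-0.2382i)  (-0.0113-0.1104i)·(-0.0129+0.4043i)  (-0.1369+0.2184i)·(+0.0737-0.1217i)  (+0.3945-0.1438i)·(+0.2486-0.1401i)  (-0.4443-0.1433i)·(-0.2029+0.0000i)  (+0.1533+0.2254i)·(-0.2486-0.1401i)  (-0.0081+0.1262i)·(+0.0737+0.1217i)  (+0.3116-0.3512i)·(+0.0129+0.4043i)  (-0.4564+0.0848i)·(-0.1244+0.2382i)
Y_4^3(R⁻¹ n̂) = +0.392007-0.106936i

Re=0.3920 Im=-0.1069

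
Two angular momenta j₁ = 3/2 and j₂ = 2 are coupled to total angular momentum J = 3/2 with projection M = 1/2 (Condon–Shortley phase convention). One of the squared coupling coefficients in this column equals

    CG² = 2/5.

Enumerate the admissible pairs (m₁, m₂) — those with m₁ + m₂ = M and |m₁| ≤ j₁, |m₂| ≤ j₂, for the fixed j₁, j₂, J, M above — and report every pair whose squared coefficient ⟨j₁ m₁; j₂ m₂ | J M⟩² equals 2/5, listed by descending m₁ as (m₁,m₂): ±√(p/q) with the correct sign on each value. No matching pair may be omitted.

Admissible pairs with m₁+m₂ = M = 1/2: (-3/2,2), (-1/2,1), (1/2,0), (3/2,-1)
  (m₁,m₂)=(3/2,-1): CG² = 2/5, CG = +√(2/5)   ← matches the target
  (m₁,m₂)=(1/2,0): CG² = 1/5, CG = −√(1/5)
  (m₁,m₂)=(-1/2,1): CG² = 0/1, CG = 0
  (m₁,m₂)=(-3/2,2): CG² = 2/5, CG = +√(2/5)   ← matches the target
Pairs with CG² = 2/5: (3/2,-1): +√(2/5); (-3/2,2): +√(2/5)

(3/2,-1): +√(2/5); (-3/2,2): +√(2/5)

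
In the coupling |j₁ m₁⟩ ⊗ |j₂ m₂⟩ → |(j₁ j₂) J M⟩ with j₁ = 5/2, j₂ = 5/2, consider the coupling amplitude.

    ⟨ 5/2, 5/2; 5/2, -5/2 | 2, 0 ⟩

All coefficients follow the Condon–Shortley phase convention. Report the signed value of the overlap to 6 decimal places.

+√(25/84) ≈ +0.545545

j₁+j₂−J=3  J+j₁−j₂=2  J−j₁+j₂=2  j₁+j₂+J+1=8
(j₁±m₁, j₂±m₂, J±M) = (5,0,0,5,2,2)
P² = 1200/7
sum k=0..0:
  [0] +1/24 = 1/24
S = 1/24
C² = P²·S² = 25/84 ; C = +0.545545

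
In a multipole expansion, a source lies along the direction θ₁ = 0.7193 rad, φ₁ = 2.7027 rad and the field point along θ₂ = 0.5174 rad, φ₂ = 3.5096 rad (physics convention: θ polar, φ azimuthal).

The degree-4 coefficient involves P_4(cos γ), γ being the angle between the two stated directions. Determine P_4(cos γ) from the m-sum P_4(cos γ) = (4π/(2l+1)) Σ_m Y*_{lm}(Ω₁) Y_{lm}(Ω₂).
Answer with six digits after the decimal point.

0.090576

Addition theorem: P_4(cos γ) = (4π/9) Σ_m Y*_{lm}(Ω₁) Y_{lm}(Ω₂), m = −4…4:
  term(m=-4) = (-0.002201, 0.000190)   from Y*(Ω₁)=(-0.015321, -0.081970), Y(Ω₂)=(0.002612, -0.026358)
  term(m=-3) = (-0.026631, -0.023399)   from Y*(Ω₁)=(-0.067700, 0.260653), Y(Ω₂)=(-0.059239, 0.117557)
  term(m=-2) = (-0.006487, -0.150754)   from Y*(Ω₁)=(0.274727, -0.330833), Y(Ω₂)=(0.260063, -0.235567)
  term(m=-1) = (0.072538, -0.075726)   from Y*(Ω₁)=(-0.204051, 0.095787), Y(Ω₂)=(-0.434052, 0.167359)
  term(m=+0) = (-0.009568, -0.000000)   from Y*(Ω₁)=(-0.292862, -0.000000), Y(Ω₂)=(0.032672, 0.000000)
  term(m=+1) = (0.072538, 0.075726)   from Y*(Ω₁)=(0.204051, 0.095787), Y(Ω₂)=(0.434052, 0.167359)
  term(m=+2) = (-0.006487, 0.150754)   from Y*(Ω₁)=(0.274727, 0.330833), Y(Ω₂)=(0.260063, 0.235567)
  term(m=+3) = (-0.026631, 0.023399)   from Y*(Ω₁)=(0.067700, 0.260653), Y(Ω₂)=(0.059239, 0.117557)
  term(m=+4) = (-0.002201, -0.000190)   from Y*(Ω₁)=(-0.015321, 0.081970), Y(Ω₂)=(0.002612, 0.026358)
Σ over m = (0.064870, -0.000000); ×(4π/9) → (0.090576, -0.000000). Real part: 0.090576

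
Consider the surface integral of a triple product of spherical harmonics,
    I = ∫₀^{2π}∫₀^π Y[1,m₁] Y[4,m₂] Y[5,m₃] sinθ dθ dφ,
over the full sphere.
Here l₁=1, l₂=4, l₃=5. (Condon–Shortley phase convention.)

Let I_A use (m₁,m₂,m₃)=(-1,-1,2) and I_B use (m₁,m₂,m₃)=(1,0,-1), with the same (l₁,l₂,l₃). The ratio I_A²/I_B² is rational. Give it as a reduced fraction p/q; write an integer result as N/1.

7/5

Same 1,4,5: normalisation and zero-m 3j drop out of the ratio.
A: Δ: 0! 2! 8! / 11! → 1/495; sum: t=0:+1/1440 = 1/1440; 3j²(1 4 5; -1 -1 2) = Δ·Π!·Σ² = 7/165  (sign -1)
B: Δ: 0! 2! 8! / 11! → 1/495; sum: t=0:+1/1152 = 1/1152; 3j²(1 4 5; 1 0 -1) = Δ·Π!·Σ² = 1/33  (sign +1)
I_A²/I_B² = (7/165)/(1/33) = 7/5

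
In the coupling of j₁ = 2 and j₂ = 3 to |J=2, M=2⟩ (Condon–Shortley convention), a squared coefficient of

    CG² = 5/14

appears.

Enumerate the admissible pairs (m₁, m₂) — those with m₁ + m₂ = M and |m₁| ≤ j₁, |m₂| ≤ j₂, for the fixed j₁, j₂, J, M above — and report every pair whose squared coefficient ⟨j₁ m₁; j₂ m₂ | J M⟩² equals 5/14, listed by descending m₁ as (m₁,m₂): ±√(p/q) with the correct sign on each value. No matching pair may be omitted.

(0,2): +√(5/14); (-1,3): −√(5/14)

Admissible pairs with m₁+m₂ = M = 2: (-1,3), (0,2), (1,1), (2,0)
  (m₁,m₂)=(2,0): CG² = 1/14, CG = +√(1/14)
  (m₁,m₂)=(1,1): CG² = 3/14, CG = −√(3/14)
  (m₁,m₂)=(0,2): CG² = 5/14, CG = +√(5/14)   ← matches the target
  (m₁,m₂)=(-1,3): CG² = 5/14, CG = −√(5/14)   ← matches the target
Pairs with CG² = 5/14: (0,2): +√(5/14); (-1,3): −√(5/14)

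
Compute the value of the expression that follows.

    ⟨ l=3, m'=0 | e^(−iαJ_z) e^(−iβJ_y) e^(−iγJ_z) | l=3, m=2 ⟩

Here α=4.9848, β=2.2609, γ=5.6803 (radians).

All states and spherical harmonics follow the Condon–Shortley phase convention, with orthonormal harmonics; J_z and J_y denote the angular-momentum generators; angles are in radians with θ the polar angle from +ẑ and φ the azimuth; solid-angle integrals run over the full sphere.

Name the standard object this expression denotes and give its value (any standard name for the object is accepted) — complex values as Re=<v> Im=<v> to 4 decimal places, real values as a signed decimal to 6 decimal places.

Wigner D-matrix element, Re=-0.1851 Im=-0.4843

This is a Wigner D-matrix element — the rotation-matrix element ⟨l m'| R(α,β,γ) |l m⟩ in the angular-momentum basis.
First d^3_{0,2}(β=2.2609), then the phase factors e^{-i(0)α} and e^{-i(2)γ}:
c=cos(2.260900/2)=0.426253, s=sin(2.260900/2)=0.904604; N=√[6·6·120·1]=65.726707
Admissible k: 2..3 (factorial args all ≥0)
  k=2: (−1)^0·65.7267/(12)·0.4263^4·0.9046^2 = +0.147961
  k=3: (−1)^1·65.7267/(12)·0.4263^2·0.9046^4 = -0.666391
d^3_{0,2}(2.2609) = +0.147961 -0.666391 = -0.518430
Phases: e^{-i·(0)·4.9848}=+1.000000+0.000000i, e^{-i·(2)·5.6803}=+0.356973+0.934115i ⇒ D=-0.185066-0.484273i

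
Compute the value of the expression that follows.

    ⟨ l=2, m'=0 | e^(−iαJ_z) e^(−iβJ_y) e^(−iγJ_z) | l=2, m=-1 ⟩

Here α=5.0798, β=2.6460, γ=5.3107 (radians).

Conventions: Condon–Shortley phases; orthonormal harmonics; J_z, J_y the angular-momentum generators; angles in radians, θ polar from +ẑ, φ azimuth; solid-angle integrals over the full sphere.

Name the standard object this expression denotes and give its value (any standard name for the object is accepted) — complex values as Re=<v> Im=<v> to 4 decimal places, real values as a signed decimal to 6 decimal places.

This is a Wigner D-matrix element — the rotation-matrix element ⟨l m'| R(α,β,γ) |l m⟩ in the angular-momentum basis.
Split into d^2_{0,-1}(β=2.6460) × two z-phases.
c=cos(2.646000/2)=0.245268, s=sin(2.646000/2)=0.969455; N=√[2·2·1·6]=4.898979
k: max(0,(-1)−(0))=0 … min(2+(-1),2−(0))=1
  k=0: (−1)^1·4.8990/(2)·0.2453^3·0.9695^1 = -0.035037
  k=1: (−1)^2·4.8990/(2)·0.2453^1·0.9695^3 = +0.547394
d^2_{0,-1}(2.6460) = -0.035037 +0.547394 = +0.512357
Attach z-rotation phases: D = e^{-i(0)(5.0798)}·(+0.512357)·e^{-i(-1)(5.3107)} = +0.288584-0.423355i

Wigner D-matrix element, Re=0.2886 Im=-0.4234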